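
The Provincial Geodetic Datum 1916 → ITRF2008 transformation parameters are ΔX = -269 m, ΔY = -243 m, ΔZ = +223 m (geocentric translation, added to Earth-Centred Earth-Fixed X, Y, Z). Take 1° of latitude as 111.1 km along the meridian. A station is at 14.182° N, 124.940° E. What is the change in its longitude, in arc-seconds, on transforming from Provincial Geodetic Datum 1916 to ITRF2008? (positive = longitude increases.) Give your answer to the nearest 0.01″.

sin φ = 0.245003, cos φ = 0.969522, sin λ = 0.819752, cos λ = -0.572718.
East component: ΔE = −sin λ·ΔX + cos λ·ΔY = −(0.819752)(-269) + (-0.572718)(-243) = 359.68 m.
1° of latitude spans 111100 m; at latitude φ, 1° of longitude spans that × cos φ = 107713.9 m, so Δλ = 359.68 / 107713.9 × 3600 = 12.021″.

Δλ = 12.02″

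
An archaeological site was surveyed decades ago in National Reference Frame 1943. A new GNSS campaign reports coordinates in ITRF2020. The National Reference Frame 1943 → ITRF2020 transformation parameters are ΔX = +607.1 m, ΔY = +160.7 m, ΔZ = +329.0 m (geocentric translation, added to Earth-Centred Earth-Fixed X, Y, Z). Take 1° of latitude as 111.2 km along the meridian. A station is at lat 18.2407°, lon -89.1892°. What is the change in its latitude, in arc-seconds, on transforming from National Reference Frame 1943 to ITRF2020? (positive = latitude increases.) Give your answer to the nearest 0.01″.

sin φ = 0.313010, cos φ = 0.949750, sin λ = -0.999900, cos λ = 0.014151.
North component: ΔN = −sin φ cos λ·ΔX − sin φ sin λ·ΔY + cos φ·ΔZ = −(0.313010)(0.014151)(607.1) − (0.313010)(-0.999900)(160.7) + (0.949750)(329.0) = 360.07 m.
1° of latitude spans 111200 m, so Δφ = 360.07 / 111200 × 3600 = 11.657″.

Δφ = 11.66″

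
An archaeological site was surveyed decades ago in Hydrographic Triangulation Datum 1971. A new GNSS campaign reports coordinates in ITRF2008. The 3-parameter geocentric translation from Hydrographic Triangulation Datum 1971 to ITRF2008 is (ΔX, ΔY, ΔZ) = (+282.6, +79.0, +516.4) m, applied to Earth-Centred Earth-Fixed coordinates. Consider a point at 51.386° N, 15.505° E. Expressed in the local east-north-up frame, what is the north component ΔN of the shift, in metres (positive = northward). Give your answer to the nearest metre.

ΔN = 93 m

At φ = 51.386°, λ = 15.505°: sin φ = 0.781368, cos φ = 0.624071, sin λ = 0.267322, cos λ = 0.963607.
ΔN = −sin φ cos λ·ΔX − sin φ sin λ·ΔY + cos φ·ΔZ = −(0.781368)(0.963607)(282.6) − (0.781368)(0.267322)(79.0) + (0.624071)(516.4) = 92.99 m.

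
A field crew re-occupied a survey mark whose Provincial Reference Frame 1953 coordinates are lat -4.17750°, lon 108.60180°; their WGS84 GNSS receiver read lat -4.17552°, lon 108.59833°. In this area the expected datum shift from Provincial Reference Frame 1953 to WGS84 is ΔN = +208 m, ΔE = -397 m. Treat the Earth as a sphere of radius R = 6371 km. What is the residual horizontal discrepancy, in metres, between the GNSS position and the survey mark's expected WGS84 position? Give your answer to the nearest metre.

Observed coordinate differences: Δφ = +0.00198°, Δλ = -0.00347°.
Converting to metres (1° lat = 111195 m, cos φ = 0.997343): observed ΔN = 220.2 m, observed ΔE = -384.8 m.
Subtracting the expected shift leaves a residual of 220.2 − (208) = 12.2 m north and -384.8 − (-397) = 12.2 m east.
Residual distance = √(12.2² + 12.2²) = 17.2 m.

17 m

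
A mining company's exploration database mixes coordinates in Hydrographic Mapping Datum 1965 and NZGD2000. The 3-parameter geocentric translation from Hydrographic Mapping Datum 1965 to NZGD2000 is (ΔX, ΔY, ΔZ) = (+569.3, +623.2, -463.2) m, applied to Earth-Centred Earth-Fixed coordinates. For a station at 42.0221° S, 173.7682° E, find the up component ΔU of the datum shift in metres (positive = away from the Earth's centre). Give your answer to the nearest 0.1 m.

ΔU = -60.1 m

The local up (radial) axis is (cos φ cos λ, cos φ sin λ, sin φ), giving ΔU = -420.426 + 50.256 + 310.074 = -60.10 m.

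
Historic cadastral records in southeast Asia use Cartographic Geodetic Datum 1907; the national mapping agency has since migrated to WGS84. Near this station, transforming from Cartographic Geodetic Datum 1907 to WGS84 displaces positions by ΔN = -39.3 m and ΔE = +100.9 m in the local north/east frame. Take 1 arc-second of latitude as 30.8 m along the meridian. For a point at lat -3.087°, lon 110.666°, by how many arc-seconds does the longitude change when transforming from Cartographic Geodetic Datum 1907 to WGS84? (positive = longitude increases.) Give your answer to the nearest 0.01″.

At latitude -3.087°, cos φ = 0.998549.
1″ of longitude at this latitude = 30.80 × cos φ = 30.7553 m, so Δλ = 100.9 / 30.7553 = 3.281″.

Δλ = 3.28″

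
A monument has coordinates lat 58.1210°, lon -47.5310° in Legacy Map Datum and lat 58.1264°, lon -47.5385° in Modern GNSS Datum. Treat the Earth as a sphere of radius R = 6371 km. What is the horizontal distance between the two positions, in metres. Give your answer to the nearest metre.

745 m

Δφ = 58.1264° − 58.1210° = +0.0054°; Δλ = -47.5385° − -47.5310° = -0.0075°.
1° along a meridian = πR/180 = 111195 m.
ΔN = Δφ × 111195 = 600.5 m; ΔE = Δλ × 111195 × cos(58.1210°) = -0.0075 × 111195 × 0.528127 = -440.4 m.
Distance = √(ΔE² + ΔN²) = √((-440.4)² + 600.5²) = 744.7 m.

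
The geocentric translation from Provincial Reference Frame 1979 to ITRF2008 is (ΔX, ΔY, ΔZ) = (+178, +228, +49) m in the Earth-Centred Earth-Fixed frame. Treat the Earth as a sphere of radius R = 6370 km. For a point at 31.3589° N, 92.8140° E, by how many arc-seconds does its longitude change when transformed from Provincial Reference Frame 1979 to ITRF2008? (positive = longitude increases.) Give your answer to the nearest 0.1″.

sin φ = 0.520397, cos φ = 0.853924, sin λ = 0.998794, cos λ = -0.049094.
East component: ΔE = −sin λ·ΔX + cos λ·ΔY = −(0.998794)(178) + (-0.049094)(228) = -188.98 m.
1° of latitude spans πR/180 = 111177 m; at latitude φ, 1° of longitude spans that × cos φ = 94937.1 m, so Δλ = -188.98 / 94937.1 × 3600 = -7.166″.

Δλ = -7.2″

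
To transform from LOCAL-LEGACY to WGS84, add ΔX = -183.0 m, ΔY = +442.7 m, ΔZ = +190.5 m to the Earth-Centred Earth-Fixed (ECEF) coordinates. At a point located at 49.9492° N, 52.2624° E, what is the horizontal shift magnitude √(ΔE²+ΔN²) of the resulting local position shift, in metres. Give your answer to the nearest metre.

420 m

The local east axis at (φ, λ) is (−sin λ, cos λ, 0), so ΔE = −sin(52.2624°)·(-183.0) + cos(52.2624°)·442.7 = 415.67 m.
The local north axis is (−sin φ cos λ, −sin φ sin λ, cos φ), giving ΔN = 85.737 − 267.990 + 122.580 = -59.67 m.
Horizontal magnitude = √(ΔE² + ΔN²) = √(415.67² + (-59.67)²) = 419.93 m.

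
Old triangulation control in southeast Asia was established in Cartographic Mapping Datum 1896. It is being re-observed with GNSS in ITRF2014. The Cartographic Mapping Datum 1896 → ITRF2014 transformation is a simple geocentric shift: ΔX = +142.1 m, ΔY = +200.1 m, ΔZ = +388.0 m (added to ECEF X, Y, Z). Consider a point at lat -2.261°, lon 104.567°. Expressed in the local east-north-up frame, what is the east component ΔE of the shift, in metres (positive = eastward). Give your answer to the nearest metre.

ΔE = -188 m

The local east axis at (φ, λ) is (−sin λ, cos λ, 0), so ΔE = −sin(104.567°)·142.1 + cos(104.567°)·200.1 = -187.86 m.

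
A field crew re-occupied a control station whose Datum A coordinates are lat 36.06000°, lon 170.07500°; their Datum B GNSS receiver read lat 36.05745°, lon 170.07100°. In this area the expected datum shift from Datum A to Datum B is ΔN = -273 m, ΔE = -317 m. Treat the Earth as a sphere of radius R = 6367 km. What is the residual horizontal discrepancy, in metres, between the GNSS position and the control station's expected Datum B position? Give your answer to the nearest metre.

44 m

Observed coordinate differences: Δφ = -0.00255°, Δλ = -0.00400°.
Converting to metres (1° lat = 111125 m, cos φ = 0.808401): observed ΔN = -283.4 m, observed ΔE = -359.3 m.
Subtracting the expected shift leaves a residual of -283.4 − (-273) = -10.4 m north and -359.3 − (-317) = -42.3 m east.
Residual distance = √((-10.4)² + (-42.3)²) = 43.6 m.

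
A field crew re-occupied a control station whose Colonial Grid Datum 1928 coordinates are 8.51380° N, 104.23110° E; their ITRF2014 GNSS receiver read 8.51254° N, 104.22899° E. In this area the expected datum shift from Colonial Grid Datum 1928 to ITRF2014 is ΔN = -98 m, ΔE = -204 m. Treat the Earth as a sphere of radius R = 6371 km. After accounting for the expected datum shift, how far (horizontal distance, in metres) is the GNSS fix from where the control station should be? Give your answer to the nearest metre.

Observed coordinate differences: Δφ = -0.00126°, Δλ = -0.00211°.
Converting to metres (1° lat = 111195 m, cos φ = 0.988980): observed ΔN = -140.1 m, observed ΔE = -232.0 m.
Subtracting the expected shift leaves a residual of -140.1 − (-98) = -42.1 m north and -232.0 − (-204) = -28.0 m east.
Residual distance = √((-42.1)² + (-28.0)²) = 50.6 m.

51 m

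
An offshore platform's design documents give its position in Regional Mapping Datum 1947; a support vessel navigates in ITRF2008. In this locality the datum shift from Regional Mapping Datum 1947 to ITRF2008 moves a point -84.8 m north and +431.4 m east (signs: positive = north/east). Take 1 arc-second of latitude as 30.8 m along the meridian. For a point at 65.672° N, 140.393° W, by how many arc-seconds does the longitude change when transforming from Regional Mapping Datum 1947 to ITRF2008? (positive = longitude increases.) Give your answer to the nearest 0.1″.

At latitude 65.672°, cos φ = 0.411960.
1″ of longitude at this latitude = 30.80 × cos φ = 12.6884 m, so Δλ = 431.4 / 12.6884 = 34.000″.

Δλ = 34.0″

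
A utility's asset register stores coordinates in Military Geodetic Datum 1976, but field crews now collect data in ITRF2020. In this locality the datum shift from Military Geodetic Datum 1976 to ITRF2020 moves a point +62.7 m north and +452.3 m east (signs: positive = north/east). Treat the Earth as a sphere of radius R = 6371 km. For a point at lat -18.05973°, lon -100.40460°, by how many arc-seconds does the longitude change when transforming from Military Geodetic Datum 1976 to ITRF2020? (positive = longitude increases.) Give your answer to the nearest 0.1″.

Δλ = 15.4″

At latitude -18.05973°, cos φ = 0.950734.
One radian of longitude at latitude φ spans R cos φ, so Δλ = ΔE / (R cos φ) = 452.3 / (6371000 × 0.950734) = 7.4672e-05 rad = 15.402″.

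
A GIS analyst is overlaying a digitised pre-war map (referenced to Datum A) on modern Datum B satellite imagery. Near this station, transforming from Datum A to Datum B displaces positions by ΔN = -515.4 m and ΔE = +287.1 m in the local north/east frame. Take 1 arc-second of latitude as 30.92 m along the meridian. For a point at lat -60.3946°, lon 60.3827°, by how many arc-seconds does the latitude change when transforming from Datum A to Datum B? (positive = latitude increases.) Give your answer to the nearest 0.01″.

Δφ = -16.67″

1″ of latitude = 30.92 m, so Δφ = -515.4 / 30.92 = -16.669″.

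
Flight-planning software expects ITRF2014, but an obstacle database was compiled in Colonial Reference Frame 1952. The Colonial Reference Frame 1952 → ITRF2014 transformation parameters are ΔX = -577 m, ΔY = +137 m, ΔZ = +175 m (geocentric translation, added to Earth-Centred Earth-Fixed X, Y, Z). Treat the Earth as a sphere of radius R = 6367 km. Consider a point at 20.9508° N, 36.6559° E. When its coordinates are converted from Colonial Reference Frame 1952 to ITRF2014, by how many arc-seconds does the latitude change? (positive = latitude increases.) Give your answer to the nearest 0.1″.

sin φ = 0.357566, cos φ = 0.933888, sin λ = 0.597008, cos λ = 0.802235.
North component: ΔN = −sin φ cos λ·ΔX − sin φ sin λ·ΔY + cos φ·ΔZ = −(0.357566)(0.802235)(-577) − (0.357566)(0.597008)(137) + (0.933888)(175) = 299.70 m.
1° of latitude spans πR/180 = 111125 m, so Δφ = 299.70 / 111125 × 3600 = 9.709″.

Δφ = 9.7″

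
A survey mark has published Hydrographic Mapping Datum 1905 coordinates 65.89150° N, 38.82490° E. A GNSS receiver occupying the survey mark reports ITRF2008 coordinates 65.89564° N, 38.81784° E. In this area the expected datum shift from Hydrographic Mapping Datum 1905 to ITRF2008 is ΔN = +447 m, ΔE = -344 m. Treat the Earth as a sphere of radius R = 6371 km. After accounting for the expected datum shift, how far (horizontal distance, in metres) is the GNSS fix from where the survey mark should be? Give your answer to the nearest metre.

27 m

Observed coordinate differences: Δφ = +0.00414°, Δλ = -0.00706°.
Converting to metres (1° lat = 111195 m, cos φ = 0.408466): observed ΔN = 460.3 m, observed ΔE = -320.7 m.
Subtracting the expected shift leaves a residual of 460.3 − (447) = 13.3 m north and -320.7 − (-344) = 23.3 m east.
Residual distance = √(13.3² + 23.3²) = 26.9 m.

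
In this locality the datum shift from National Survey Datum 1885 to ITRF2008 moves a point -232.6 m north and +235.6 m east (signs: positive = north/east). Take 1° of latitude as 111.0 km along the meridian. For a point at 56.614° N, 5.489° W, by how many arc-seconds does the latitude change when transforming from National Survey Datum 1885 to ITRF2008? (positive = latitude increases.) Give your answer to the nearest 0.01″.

Δφ = -7.54″

1° of latitude = 111.0 km, so Δφ = -232.6 / 111000 = -0.0020955° = -7.544″.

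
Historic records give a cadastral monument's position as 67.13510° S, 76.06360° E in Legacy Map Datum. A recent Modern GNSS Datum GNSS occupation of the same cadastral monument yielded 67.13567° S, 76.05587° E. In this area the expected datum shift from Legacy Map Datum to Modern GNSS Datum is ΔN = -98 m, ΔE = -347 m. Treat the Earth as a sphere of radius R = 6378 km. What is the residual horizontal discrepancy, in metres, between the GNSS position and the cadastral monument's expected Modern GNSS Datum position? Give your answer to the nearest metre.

Observed coordinate differences: Δφ = -0.00057°, Δλ = -0.00773°.
Converting to metres (1° lat = 111317 m, cos φ = 0.388560): observed ΔN = -63.5 m, observed ΔE = -334.3 m.
Subtracting the expected shift leaves a residual of -63.5 − (-98) = 34.5 m north and -334.3 − (-347) = 12.7 m east.
Residual distance = √(34.5² + 12.7²) = 36.8 m.

37 m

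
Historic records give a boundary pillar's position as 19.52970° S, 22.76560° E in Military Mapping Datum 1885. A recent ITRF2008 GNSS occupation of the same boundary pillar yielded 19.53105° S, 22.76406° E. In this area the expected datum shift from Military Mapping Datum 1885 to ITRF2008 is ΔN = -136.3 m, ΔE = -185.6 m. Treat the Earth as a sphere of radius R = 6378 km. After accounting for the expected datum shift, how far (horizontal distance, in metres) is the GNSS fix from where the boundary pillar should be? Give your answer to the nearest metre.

28 m

Observed coordinate differences: Δφ = -0.00135°, Δλ = -0.00154°.
Converting to metres (1° lat = 111317 m, cos φ = 0.942468): observed ΔN = -150.3 m, observed ΔE = -161.6 m.
Subtracting the expected shift leaves a residual of -150.3 − (-136.3) = -14.0 m north and -161.6 − (-185.6) = 24.0 m east.
Residual distance = √((-14.0)² + 24.0²) = 27.8 m.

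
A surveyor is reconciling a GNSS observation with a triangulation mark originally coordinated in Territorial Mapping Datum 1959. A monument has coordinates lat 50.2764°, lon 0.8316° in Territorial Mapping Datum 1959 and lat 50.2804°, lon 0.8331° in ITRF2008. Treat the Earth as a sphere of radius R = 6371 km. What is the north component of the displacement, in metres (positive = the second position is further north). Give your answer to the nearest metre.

ΔN = 445 m

Δφ = 50.2804° − 50.2764° = +0.0040°; Δλ = 0.8331° − 0.8316° = +0.0015°.
1° along a meridian = πR/180 = 111195 m.
ΔN = Δφ × 111195 = 444.8 m; ΔE = Δλ × 111195 × cos(50.2764°) = +0.0015 × 111195 × 0.639085 = 106.6 m.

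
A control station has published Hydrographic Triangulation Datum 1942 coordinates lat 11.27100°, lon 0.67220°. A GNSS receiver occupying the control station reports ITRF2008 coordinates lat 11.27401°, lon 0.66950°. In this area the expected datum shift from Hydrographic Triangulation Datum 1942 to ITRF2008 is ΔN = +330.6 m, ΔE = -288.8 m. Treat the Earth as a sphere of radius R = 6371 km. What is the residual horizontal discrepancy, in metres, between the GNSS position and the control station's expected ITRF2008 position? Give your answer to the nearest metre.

Observed coordinate differences: Δφ = +0.00301°, Δλ = -0.00270°.
Converting to metres (1° lat = 111195 m, cos φ = 0.980714): observed ΔN = 334.7 m, observed ΔE = -294.4 m.
Subtracting the expected shift leaves a residual of 334.7 − (330.6) = 4.1 m north and -294.4 − (-288.8) = -5.6 m east.
Residual distance = √(4.1² + (-5.6)²) = 7.0 m.

7 m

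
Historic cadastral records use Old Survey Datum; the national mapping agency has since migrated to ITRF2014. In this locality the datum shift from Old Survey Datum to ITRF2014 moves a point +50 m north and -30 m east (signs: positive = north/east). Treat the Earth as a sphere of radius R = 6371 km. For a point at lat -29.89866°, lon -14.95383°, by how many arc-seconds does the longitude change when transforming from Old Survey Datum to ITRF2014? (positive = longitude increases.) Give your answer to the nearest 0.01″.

At latitude -29.89866°, cos φ = 0.866908.
One radian of longitude at latitude φ spans R cos φ, so Δλ = ΔE / (R cos φ) = -30.0 / (6371000 × 0.866908) = -5.4318e-06 rad = -1.120″.

Δλ = -1.12″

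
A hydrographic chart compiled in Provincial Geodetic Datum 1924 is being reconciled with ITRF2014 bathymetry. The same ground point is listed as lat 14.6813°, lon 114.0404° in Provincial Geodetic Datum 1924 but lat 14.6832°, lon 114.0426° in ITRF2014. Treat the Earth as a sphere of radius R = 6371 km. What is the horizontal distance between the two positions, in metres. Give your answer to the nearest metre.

317 m

Δφ = 14.6832° − 14.6813° = +0.0019°; Δλ = 114.0426° − 114.0404° = +0.0022°.
1° along a meridian = πR/180 = 111195 m.
ΔN = Δφ × 111195 = 211.3 m; ΔE = Δλ × 111195 × cos(14.6813°) = +0.0022 × 111195 × 0.967351 = 236.6 m.
Distance = √(ΔE² + ΔN²) = √(236.6² + 211.3²) = 317.2 m.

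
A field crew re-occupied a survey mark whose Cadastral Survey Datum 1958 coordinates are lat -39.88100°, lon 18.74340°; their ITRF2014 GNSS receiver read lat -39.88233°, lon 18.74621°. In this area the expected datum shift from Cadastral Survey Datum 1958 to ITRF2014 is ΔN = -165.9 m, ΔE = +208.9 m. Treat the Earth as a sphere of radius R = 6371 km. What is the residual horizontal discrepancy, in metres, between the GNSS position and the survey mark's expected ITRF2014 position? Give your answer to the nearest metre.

Observed coordinate differences: Δφ = -0.00133°, Δλ = +0.00281°.
Converting to metres (1° lat = 111195 m, cos φ = 0.767378): observed ΔN = -147.9 m, observed ΔE = 239.8 m.
Subtracting the expected shift leaves a residual of -147.9 − (-165.9) = 18.0 m north and 239.8 − (208.9) = 30.9 m east.
Residual distance = √(18.0² + 30.9²) = 35.7 m.

36 m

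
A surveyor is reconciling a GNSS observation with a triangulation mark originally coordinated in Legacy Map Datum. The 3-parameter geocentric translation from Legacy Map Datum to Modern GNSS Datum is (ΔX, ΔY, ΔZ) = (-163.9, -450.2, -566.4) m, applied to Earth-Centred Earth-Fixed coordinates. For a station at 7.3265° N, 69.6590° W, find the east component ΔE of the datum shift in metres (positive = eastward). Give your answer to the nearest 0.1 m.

ΔE = -310.2 m

The local east axis at (φ, λ) is (−sin λ, cos λ, 0), so ΔE = −sin(-69.6590°)·(-163.9) + cos(-69.6590°)·(-450.2) = -310.17 m.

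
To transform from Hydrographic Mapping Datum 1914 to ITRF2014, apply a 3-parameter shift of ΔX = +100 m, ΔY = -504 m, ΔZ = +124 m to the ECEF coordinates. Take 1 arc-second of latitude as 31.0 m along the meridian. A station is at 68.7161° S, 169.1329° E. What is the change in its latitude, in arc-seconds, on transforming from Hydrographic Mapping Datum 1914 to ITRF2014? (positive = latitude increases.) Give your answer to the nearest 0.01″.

sin φ = -0.931793, cos φ = 0.362989, sin λ = 0.188532, cos λ = -0.982067.
North component: ΔN = −sin φ cos λ·ΔX − sin φ sin λ·ΔY + cos φ·ΔZ = −(-0.931793)(-0.982067)(100) − (-0.931793)(0.188532)(-504) + (0.362989)(124) = -135.04 m.
1° of latitude spans 3600 × 31.00 = 111600 m, so Δφ = -135.04 / 111600 × 3600 = -4.356″.

Δφ = -4.36″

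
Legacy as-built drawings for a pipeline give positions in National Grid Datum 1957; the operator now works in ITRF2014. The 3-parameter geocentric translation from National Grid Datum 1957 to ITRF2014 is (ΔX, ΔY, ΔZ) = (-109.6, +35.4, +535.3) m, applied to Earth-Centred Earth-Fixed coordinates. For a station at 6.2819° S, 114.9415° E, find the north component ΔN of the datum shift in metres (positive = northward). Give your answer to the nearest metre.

ΔN = 541 m

The local north axis is (−sin φ cos λ, −sin φ sin λ, cos φ), giving ΔN = 5.057 + 3.512 + 532.086 = 540.66 m.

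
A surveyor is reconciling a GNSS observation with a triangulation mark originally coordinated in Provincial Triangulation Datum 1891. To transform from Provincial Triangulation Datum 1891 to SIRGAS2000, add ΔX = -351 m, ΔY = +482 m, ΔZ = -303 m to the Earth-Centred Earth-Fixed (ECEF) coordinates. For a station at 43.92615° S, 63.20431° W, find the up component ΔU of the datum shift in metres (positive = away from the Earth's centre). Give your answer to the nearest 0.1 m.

ΔU = -213.6 m

The local up (radial) axis is (cos φ cos λ, cos φ sin λ, sin φ), giving ΔU = -113.966 − 309.876 + 210.200 = -213.64 m.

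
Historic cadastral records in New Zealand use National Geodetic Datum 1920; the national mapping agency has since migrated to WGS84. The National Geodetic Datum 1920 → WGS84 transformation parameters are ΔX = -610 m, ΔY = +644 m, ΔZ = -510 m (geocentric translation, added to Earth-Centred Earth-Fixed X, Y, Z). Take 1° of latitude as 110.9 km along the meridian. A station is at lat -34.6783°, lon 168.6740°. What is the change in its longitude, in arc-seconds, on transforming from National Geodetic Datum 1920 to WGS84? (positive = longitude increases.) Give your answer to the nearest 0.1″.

Δλ = -20.2″

sin φ = -0.568968, cos φ = 0.822360, sin λ = 0.196391, cos λ = -0.980526.
East component: ΔE = −sin λ·ΔX + cos λ·ΔY = −(0.196391)(-610) + (-0.980526)(644) = -511.66 m.
1° of latitude spans 110900 m; at latitude φ, 1° of longitude spans that × cos φ = 91199.7 m, so Δλ = -511.66 / 91199.7 × 3600 = -20.197″.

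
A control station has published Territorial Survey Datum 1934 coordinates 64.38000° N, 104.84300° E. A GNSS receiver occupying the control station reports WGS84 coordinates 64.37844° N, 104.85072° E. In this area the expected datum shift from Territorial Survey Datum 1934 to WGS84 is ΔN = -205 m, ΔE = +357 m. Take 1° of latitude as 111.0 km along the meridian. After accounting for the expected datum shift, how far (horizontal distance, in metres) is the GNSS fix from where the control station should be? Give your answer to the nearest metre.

35 m

Observed coordinate differences: Δφ = -0.00156°, Δλ = +0.00772°.
Converting to metres (1° lat = 111000 m, cos φ = 0.432401): observed ΔN = -173.2 m, observed ΔE = 370.5 m.
Subtracting the expected shift leaves a residual of -173.2 − (-205) = 31.8 m north and 370.5 − (357) = 13.5 m east.
Residual distance = √(31.8² + 13.5²) = 34.6 m.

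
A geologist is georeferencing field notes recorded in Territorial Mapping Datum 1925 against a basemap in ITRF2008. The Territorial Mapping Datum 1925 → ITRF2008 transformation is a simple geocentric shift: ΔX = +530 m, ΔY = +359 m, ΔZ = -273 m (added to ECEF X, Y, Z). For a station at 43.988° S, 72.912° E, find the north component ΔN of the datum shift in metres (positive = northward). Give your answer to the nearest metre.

At φ = -43.988°, λ = 72.912°: sin φ = -0.694508, cos φ = 0.719485, sin λ = 0.955855, cos λ = 0.293840.
ΔN = −sin φ cos λ·ΔX − sin φ sin λ·ΔY + cos φ·ΔZ = −(-0.694508)(0.293840)(530) − (-0.694508)(0.955855)(359) + (0.719485)(-273) = 150.06 m.

ΔN = 150 m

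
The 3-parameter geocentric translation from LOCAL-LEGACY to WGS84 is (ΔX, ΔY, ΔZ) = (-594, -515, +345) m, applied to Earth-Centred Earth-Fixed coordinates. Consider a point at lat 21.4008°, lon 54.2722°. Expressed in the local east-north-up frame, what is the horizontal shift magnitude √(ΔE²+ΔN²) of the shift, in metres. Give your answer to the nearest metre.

627 m

At φ = 21.4008°, λ = 54.2722°: sin φ = 0.364890, cos φ = 0.931051, sin λ = 0.811800, cos λ = 0.583935.
ΔE = −sin λ·ΔX + cos λ·ΔY = −(0.811800)·(-594) + (0.583935)·(-515) = 181.48 m.
ΔN = −sin φ cos λ·ΔX − sin φ sin λ·ΔY + cos φ·ΔZ = −(0.364890)(0.583935)(-594) − (0.364890)(0.811800)(-515) + (0.931051)(345) = 600.33 m.
Horizontal magnitude = √(ΔE² + ΔN²) = √(181.48² + 600.33²) = 627.16 m.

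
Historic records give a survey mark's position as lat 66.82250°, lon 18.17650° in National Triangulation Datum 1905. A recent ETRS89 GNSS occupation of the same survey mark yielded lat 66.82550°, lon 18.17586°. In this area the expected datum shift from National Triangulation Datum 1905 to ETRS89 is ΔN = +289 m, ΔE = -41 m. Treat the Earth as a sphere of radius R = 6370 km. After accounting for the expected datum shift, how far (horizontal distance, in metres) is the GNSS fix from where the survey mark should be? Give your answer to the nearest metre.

46 m

Observed coordinate differences: Δφ = +0.00300°, Δλ = -0.00064°.
Converting to metres (1° lat = 111177 m, cos φ = 0.393581): observed ΔN = 333.5 m, observed ΔE = -28.0 m.
Subtracting the expected shift leaves a residual of 333.5 − (289) = 44.5 m north and -28.0 − (-41) = 13.0 m east.
Residual distance = √(44.5² + 13.0²) = 46.4 m.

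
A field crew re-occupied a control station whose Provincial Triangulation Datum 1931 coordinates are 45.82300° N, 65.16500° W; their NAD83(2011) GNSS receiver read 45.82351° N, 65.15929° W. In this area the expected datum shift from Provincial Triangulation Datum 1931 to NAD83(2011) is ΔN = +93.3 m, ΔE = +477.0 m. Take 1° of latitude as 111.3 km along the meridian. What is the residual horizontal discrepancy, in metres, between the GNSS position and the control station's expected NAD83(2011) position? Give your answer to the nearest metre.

50 m

Observed coordinate differences: Δφ = +0.00051°, Δλ = +0.00571°.
Converting to metres (1° lat = 111300 m, cos φ = 0.696877): observed ΔN = 56.8 m, observed ΔE = 442.9 m.
Subtracting the expected shift leaves a residual of 56.8 − (93.3) = -36.5 m north and 442.9 − (477.0) = -34.1 m east.
Residual distance = √((-36.5)² + (-34.1)²) = 50.0 m.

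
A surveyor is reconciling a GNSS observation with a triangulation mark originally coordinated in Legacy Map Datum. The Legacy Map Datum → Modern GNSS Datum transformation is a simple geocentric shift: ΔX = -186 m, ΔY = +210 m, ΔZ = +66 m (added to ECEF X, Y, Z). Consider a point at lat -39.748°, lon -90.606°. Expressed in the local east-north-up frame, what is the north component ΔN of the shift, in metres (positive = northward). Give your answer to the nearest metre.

ΔN = -82 m

The local north axis is (−sin φ cos λ, −sin φ sin λ, cos φ), giving ΔN = 1.258 − 134.269 + 50.745 = -82.27 m.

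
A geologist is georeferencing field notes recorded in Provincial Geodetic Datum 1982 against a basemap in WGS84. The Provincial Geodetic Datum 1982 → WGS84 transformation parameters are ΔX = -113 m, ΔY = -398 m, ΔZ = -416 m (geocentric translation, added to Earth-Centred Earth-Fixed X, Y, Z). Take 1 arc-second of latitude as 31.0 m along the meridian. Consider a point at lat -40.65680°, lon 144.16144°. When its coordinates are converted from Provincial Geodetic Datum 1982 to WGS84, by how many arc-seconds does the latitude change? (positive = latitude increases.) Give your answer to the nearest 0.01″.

Δφ = -13.15″

sin φ = -0.651527, cos φ = 0.758626, sin λ = 0.585503, cos λ = -0.810670.
North component: ΔN = −sin φ cos λ·ΔX − sin φ sin λ·ΔY + cos φ·ΔZ = −(-0.651527)(-0.810670)(-113) − (-0.651527)(0.585503)(-398) + (0.758626)(-416) = -407.73 m.
1° of latitude spans 3600 × 31.00 = 111600 m, so Δφ = -407.73 / 111600 × 3600 = -13.153″.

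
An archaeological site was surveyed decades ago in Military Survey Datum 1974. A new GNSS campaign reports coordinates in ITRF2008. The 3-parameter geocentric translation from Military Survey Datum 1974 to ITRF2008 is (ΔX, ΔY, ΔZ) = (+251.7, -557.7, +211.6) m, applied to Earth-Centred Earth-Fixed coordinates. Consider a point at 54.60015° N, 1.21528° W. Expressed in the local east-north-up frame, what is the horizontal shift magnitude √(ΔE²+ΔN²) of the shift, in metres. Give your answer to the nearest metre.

The local east axis at (φ, λ) is (−sin λ, cos λ, 0), so ΔE = −sin(-1.21528°)·251.7 + cos(-1.21528°)·(-557.7) = -552.24 m.
The local north axis is (−sin φ cos λ, −sin φ sin λ, cos φ), giving ΔN = -205.122 − 9.642 + 122.575 = -92.19 m.
Horizontal magnitude = √(ΔE² + ΔN²) = √((-552.24)² + (-92.19)²) = 559.88 m.

560 m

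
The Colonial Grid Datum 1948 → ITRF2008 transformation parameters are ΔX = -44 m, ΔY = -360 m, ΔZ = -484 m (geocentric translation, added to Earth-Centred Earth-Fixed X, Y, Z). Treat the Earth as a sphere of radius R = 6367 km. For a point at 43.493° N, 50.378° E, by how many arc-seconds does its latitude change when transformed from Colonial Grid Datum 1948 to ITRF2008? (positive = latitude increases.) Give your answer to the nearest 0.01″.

Δφ = -4.57″

sin φ = 0.688266, cos φ = 0.725458, sin λ = 0.770268, cos λ = 0.637720.
North component: ΔN = −sin φ cos λ·ΔX − sin φ sin λ·ΔY + cos φ·ΔZ = −(0.688266)(0.637720)(-44) − (0.688266)(0.770268)(-360) + (0.725458)(-484) = -140.96 m.
1° of latitude spans πR/180 = 111125 m, so Δφ = -140.96 / 111125 × 3600 = -4.566″.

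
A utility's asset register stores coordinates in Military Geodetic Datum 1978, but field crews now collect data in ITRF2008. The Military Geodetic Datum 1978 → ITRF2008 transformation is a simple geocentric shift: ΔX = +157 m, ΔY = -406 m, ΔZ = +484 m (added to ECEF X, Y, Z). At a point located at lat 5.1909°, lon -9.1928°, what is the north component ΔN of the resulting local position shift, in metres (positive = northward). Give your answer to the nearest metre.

ΔN = 462 m

At φ = 5.1909°, λ = -9.1928°: sin φ = 0.090474, cos φ = 0.995899, sin λ = -0.159757, cos λ = 0.987156.
ΔN = −sin φ cos λ·ΔX − sin φ sin λ·ΔY + cos φ·ΔZ = −(0.090474)(0.987156)(157) − (0.090474)(-0.159757)(-406) + (0.995899)(484) = 462.12 m.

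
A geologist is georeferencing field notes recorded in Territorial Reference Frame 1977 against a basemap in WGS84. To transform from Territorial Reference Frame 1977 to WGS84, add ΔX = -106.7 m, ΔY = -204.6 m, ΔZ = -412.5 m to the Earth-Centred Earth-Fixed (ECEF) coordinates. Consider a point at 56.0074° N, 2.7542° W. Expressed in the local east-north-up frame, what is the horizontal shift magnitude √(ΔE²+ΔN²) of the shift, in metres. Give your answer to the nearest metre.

258 m

At φ = 56.0074°, λ = -2.7542°: sin φ = 0.829110, cos φ = 0.559086, sin λ = -0.048051, cos λ = 0.998845.
ΔE = −sin λ·ΔX + cos λ·ΔY = −(-0.048051)·(-106.7) + (0.998845)·(-204.6) = -209.49 m.
ΔN = −sin φ cos λ·ΔX − sin φ sin λ·ΔY + cos φ·ΔZ = −(0.829110)(0.998845)(-106.7) − (0.829110)(-0.048051)(-204.6) + (0.559086)(-412.5) = -150.41 m.
Horizontal magnitude = √(ΔE² + ΔN²) = √((-209.49)² + (-150.41)²) = 257.89 m.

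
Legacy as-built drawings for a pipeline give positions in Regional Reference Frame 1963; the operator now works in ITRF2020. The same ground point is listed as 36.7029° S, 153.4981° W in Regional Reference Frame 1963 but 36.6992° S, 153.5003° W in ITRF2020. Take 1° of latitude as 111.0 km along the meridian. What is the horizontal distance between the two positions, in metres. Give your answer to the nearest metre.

Δφ = -36.6992° − -36.7029° = +0.0037°; Δλ = -153.5003° − -153.4981° = -0.0022°.
ΔN = Δφ × 111000 = 410.7 m; ΔE = Δλ × 111000 × cos(-36.7029°) = -0.0022 × 111000 × 0.801745 = -195.8 m.
Distance = √(ΔE² + ΔN²) = √((-195.8)² + 410.7²) = 455.0 m.

455 m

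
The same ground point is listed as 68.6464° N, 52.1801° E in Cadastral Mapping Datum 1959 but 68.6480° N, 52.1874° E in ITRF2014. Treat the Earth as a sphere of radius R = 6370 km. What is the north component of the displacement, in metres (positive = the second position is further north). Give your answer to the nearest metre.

ΔN = 178 m

Δφ = 68.6480° − 68.6464° = +0.0016°; Δλ = 52.1874° − 52.1801° = +0.0073°.
1° along a meridian = πR/180 = 111177 m.
ΔN = Δφ × 111177 = 177.9 m; ΔE = Δλ × 111177 × cos(68.6464°) = +0.0073 × 111177 × 0.364123 = 295.5 m.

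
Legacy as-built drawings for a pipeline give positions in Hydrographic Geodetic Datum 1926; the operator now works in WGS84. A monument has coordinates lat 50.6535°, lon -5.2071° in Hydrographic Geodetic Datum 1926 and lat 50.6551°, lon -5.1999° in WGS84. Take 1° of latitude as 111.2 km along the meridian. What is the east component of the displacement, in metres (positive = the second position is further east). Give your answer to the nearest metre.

Δφ = 50.6551° − 50.6535° = +0.0016°; Δλ = -5.1999° − -5.2071° = +0.0072°.
ΔN = Δφ × 111200 = 177.9 m; ΔE = Δλ × 111200 × cos(50.6535°) = +0.0072 × 111200 × 0.634009 = 507.6 m.

ΔE = 508 m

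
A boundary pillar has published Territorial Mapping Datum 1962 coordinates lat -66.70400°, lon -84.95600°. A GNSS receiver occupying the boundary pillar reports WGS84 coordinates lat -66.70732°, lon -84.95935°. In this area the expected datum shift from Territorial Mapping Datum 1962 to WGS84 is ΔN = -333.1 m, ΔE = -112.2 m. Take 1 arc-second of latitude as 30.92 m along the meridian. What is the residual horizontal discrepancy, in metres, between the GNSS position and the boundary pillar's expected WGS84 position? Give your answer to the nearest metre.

Observed coordinate differences: Δφ = -0.00332°, Δλ = -0.00335°.
Converting to metres (1° lat = 111312 m, cos φ = 0.395481): observed ΔN = -369.6 m, observed ΔE = -147.5 m.
Subtracting the expected shift leaves a residual of -369.6 − (-333.1) = -36.5 m north and -147.5 − (-112.2) = -35.3 m east.
Residual distance = √((-36.5)² + (-35.3)²) = 50.7 m.

51 m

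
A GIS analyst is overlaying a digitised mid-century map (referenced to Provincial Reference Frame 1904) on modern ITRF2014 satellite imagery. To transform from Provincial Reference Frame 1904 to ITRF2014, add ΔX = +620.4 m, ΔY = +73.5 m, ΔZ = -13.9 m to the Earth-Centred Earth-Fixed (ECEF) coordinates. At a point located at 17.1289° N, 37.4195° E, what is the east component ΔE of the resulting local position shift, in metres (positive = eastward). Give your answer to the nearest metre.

The local east axis at (φ, λ) is (−sin λ, cos λ, 0), so ΔE = −sin(37.4195°)·620.4 + cos(37.4195°)·73.5 = -318.61 m.

ΔE = -319 m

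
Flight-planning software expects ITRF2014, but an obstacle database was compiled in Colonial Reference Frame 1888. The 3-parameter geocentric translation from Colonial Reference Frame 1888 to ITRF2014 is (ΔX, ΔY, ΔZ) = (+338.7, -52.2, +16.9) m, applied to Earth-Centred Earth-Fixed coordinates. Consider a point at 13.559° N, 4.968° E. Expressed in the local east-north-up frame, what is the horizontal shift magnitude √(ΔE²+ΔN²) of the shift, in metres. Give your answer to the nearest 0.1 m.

102.0 m

The local east axis at (φ, λ) is (−sin λ, cos λ, 0), so ΔE = −sin(4.968°)·338.7 + cos(4.968°)·(-52.2) = -81.34 m.
The local north axis is (−sin φ cos λ, −sin φ sin λ, cos φ), giving ΔN = -79.109 + 1.060 + 16.429 = -61.62 m.
Horizontal magnitude = √(ΔE² + ΔN²) = √((-81.34)² + (-61.62)²) = 102.04 m.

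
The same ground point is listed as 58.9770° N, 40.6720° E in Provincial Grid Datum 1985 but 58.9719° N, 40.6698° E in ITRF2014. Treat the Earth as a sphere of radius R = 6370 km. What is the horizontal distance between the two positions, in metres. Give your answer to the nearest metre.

581 m

Δφ = 58.9719° − 58.9770° = -0.0051°; Δλ = 40.6698° − 40.6720° = -0.0022°.
1° along a meridian = πR/180 = 111177 m.
ΔN = Δφ × 111177 = -567.0 m; ΔE = Δλ × 111177 × cos(58.9770°) = -0.0022 × 111177 × 0.515382 = -126.1 m.
Distance = √(ΔE² + ΔN²) = √((-126.1)² + (-567.0)²) = 580.8 m.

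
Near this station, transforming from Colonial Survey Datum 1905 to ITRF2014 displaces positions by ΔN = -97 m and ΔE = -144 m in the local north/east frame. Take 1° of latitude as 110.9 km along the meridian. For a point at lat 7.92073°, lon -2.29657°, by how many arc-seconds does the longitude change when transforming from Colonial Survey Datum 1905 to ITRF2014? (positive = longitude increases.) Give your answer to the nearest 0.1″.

Δλ = -4.7″

At latitude 7.92073°, cos φ = 0.990460.
1° of longitude at this latitude = 110.9 × cos φ = 109.84 km, so Δλ = -144.0 / 109842.0 = -0.0013110° = -4.720″.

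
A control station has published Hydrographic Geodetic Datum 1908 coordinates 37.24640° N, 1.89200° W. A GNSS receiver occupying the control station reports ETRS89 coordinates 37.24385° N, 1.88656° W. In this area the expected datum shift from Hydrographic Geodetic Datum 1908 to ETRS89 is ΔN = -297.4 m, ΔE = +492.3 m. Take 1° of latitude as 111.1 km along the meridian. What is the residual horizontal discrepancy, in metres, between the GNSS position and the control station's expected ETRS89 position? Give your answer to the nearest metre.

18 m

Observed coordinate differences: Δφ = -0.00255°, Δλ = +0.00544°.
Converting to metres (1° lat = 111100 m, cos φ = 0.796040): observed ΔN = -283.3 m, observed ΔE = 481.1 m.
Subtracting the expected shift leaves a residual of -283.3 − (-297.4) = 14.1 m north and 481.1 − (492.3) = -11.2 m east.
Residual distance = √(14.1² + (-11.2)²) = 18.0 m.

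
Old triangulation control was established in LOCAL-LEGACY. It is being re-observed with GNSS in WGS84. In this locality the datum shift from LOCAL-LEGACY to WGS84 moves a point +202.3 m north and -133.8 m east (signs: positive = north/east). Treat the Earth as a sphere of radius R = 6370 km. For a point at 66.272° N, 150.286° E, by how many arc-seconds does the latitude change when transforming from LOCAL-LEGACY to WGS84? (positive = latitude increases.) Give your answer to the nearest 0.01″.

On a sphere of radius R, 1 rad of latitude = R, so Δφ = ΔN / R = 202.3 / 6370000 = 3.1758e-05 rad = 6.551″.

Δφ = 6.55″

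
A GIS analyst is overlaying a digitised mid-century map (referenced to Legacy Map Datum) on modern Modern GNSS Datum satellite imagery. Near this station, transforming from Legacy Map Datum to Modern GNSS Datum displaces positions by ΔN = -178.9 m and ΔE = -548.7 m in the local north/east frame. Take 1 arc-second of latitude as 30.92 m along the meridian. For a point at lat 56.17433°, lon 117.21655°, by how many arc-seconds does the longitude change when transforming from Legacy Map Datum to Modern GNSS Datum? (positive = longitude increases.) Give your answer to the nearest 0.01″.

At latitude 56.17433°, cos φ = 0.556668.
1″ of longitude at this latitude = 30.92 × cos φ = 17.2122 m, so Δλ = -548.7 / 17.2122 = -31.879″.

Δλ = -31.88″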